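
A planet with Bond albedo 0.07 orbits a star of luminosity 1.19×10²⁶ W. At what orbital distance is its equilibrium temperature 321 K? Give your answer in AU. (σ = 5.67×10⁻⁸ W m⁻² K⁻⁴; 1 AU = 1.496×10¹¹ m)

d ≈ 0.404 AU

From T_eq⁴ = L(1−A)/(16πσd²): d = √[L(1−A)/(16πσT_eq⁴)].
d = √[1.19×10²⁶ × 0.93 / (16π × 5.67×10⁻⁸ × (321)⁴)] = 6.05×10¹⁰ m = 0.404 AU.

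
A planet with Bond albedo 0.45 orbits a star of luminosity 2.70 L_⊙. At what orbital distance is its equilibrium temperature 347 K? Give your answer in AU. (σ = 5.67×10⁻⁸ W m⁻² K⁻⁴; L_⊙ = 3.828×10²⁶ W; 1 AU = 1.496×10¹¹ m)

d ≈ 0.784 AU

L = 2.70 × 3.828×10²⁶ = 1.03×10²⁷ W.
From T_eq⁴ = L(1−A)/(16πσd²): d = √[L(1−A)/(16πσT_eq⁴)].
d = √[1.03×10²⁷ × 0.55 / (16π × 5.67×10⁻⁸ × (347)⁴)] = 1.17×10¹¹ m = 0.784 AU.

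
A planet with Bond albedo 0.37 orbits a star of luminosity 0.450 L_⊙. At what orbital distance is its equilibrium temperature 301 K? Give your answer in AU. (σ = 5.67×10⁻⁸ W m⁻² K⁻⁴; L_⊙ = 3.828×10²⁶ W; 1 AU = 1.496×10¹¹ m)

d ≈ 0.455 AU

L = 0.450 × 3.828×10²⁶ = 1.72×10²⁶ W.
From T_eq⁴ = L(1−A)/(16πσd²): d = √[L(1−A)/(16πσT_eq⁴)].
d = √[1.72×10²⁶ × 0.63 / (16π × 5.67×10⁻⁸ × (301)⁴)] = 6.81×10¹⁰ m = 0.455 AU.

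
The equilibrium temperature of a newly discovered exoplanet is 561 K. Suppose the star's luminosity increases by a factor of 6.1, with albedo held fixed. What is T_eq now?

T_eq ≈ 882 K

T_eq ∝ L^(1/4) · d^(−1/2).
T′ = 561 × 6.1^(1/4) = 882 K.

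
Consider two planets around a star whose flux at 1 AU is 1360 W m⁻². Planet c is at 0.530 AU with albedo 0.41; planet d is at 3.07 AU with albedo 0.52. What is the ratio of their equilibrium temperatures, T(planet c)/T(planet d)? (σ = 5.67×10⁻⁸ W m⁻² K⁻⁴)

T₁/T₂ ≈ 2.534

T_eq = [S₀(1−A)/(4σd²)]^(1/4), so T ∝ (1−A)^(1/4) / √d.
T₁ = [1360×0.59/(4×5.67×10⁻⁸×0.530²)]^(1/4) = 335.00 K.
T₂ = [1360×0.48/(4×5.67×10⁻⁸×3.07²)]^(1/4) = 132.20 K.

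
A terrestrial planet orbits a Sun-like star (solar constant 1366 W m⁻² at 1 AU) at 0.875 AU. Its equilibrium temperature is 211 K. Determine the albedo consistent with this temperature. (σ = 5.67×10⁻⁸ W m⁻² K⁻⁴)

Flux at 0.875 AU: S = 1366/0.875² = 1780 W m⁻².
From T_eq⁴ = S(1−A)/(4σ): 1−A = 4σT_eq⁴/S.
1−A = 4 × 5.67×10⁻⁸ × (211)⁴ / 1780 = 0.252.

A ≈ 0.75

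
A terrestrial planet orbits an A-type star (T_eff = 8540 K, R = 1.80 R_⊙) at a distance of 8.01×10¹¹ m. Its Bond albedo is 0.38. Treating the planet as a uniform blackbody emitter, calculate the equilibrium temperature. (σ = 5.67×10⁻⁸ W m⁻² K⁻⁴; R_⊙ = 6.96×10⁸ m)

T_eq ≈ 212 K

R_⋆ = 1.80 × 6.96×10⁸ = 1.25×10⁹ m.
L = 4πR_⋆²σT_⋆⁴ = 4π(1.25×10⁹)² × 5.67×10⁻⁸ × (8540)⁴ = 5.95×10²⁷ W.
S = L/(4πd²) = 738 W m⁻².
Energy balance: absorbed = emitted ⇒ πR²·S(1−A) = 4πR²·σT_eq⁴, so T_eq⁴ = S(1−A)/(4σ).
T_eq = [738 × 0.62 / (4 × 5.67×10⁻⁸)]^(1/4) = (2.02×10⁹)^(1/4) = 212 K.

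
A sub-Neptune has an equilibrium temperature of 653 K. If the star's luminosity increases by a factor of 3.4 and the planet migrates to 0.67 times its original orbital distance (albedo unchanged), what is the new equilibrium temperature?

T_eq ≈ 1080 K

T_eq ∝ L^(1/4) · d^(−1/2).
T′ = 653 × 3.4^(1/4) / 0.67^(1/2) = 1080 K.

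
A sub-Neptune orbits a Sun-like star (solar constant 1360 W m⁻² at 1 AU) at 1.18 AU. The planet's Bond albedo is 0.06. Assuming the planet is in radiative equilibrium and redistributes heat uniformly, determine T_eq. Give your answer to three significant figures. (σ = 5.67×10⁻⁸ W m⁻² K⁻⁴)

Flux at 1.18 AU: S = 1360/1.18² = 977 W m⁻².
Energy balance: absorbed = emitted ⇒ πR²·S(1−A) = 4πR²·σT_eq⁴, so T_eq⁴ = S(1−A)/(4σ).
T_eq = [977 × 0.94 / (4 × 5.67×10⁻⁸)]^(1/4) = (4.05×10⁹)^(1/4) = 252 K.

T_eq ≈ 252 K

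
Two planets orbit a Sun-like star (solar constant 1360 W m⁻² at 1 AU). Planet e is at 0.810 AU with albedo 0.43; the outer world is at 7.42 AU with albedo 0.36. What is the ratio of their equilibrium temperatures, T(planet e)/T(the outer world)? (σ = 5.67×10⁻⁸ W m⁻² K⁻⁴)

T_eq = [S₀(1−A)/(4σd²)]^(1/4), so T ∝ (1−A)^(1/4) / √d.
T₁ = [1360×0.57/(4×5.67×10⁻⁸×0.810²)]^(1/4) = 268.66 K.
T₂ = [1360×0.64/(4×5.67×10⁻⁸×7.42²)]^(1/4) = 91.37 K.

T₁/T₂ ≈ 2.940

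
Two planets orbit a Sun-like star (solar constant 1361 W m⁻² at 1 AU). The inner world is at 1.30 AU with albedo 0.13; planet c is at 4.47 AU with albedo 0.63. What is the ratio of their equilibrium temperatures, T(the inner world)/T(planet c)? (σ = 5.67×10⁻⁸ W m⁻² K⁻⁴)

T_eq = [S₀(1−A)/(4σd²)]^(1/4), so T ∝ (1−A)^(1/4) / √d.
T₁ = [1361×0.87/(4×5.67×10⁻⁸×1.30²)]^(1/4) = 235.76 K.
T₂ = [1361×0.37/(4×5.67×10⁻⁸×4.47²)]^(1/4) = 102.67 K.

T₁/T₂ ≈ 2.296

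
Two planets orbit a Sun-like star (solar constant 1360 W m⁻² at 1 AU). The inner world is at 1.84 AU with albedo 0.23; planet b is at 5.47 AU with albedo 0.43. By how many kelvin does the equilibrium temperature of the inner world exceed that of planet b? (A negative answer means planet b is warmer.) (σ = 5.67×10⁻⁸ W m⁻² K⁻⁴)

T_eq = [S₀(1−A)/(4σd²)]^(1/4), so T ∝ (1−A)^(1/4) / √d.
T₁ = [1360×0.77/(4×5.67×10⁻⁸×1.84²)]^(1/4) = 192.17 K.
T₂ = [1360×0.57/(4×5.67×10⁻⁸×5.47²)]^(1/4) = 103.38 K.

ΔT ≈ 88.8 K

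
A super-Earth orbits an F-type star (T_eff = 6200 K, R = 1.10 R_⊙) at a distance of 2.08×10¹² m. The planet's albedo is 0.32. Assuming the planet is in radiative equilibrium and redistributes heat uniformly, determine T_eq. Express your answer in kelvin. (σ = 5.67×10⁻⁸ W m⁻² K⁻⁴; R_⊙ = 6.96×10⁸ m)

T_eq ≈ 76.4 K

R_⋆ = 1.10 × 6.96×10⁸ = 7.66×10⁸ m.
L = 4πR_⋆²σT_⋆⁴ = 4π(7.66×10⁸)² × 5.67×10⁻⁸ × (6200)⁴ = 6.17×10²⁶ W.
S = L/(4πd²) = 11.4 W m⁻².
Energy balance: absorbed = emitted ⇒ πR²·S(1−A) = 4πR²·σT_eq⁴, so T_eq⁴ = S(1−A)/(4σ).
T_eq = [11.4 × 0.68 / (4 × 5.67×10⁻⁸)]^(1/4) = (3.40×10⁷)^(1/4) = 76.4 K.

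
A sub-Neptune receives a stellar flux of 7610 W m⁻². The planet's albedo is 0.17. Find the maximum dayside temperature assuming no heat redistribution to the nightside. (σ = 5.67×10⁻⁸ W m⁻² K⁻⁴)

With no redistribution each surface element balances locally: S(1−A) = σT⁴.
T = [7610 × 0.83 / 5.67×10⁻⁸]^(1/4) = (1.11×10¹¹)^(1/4) = 578 K.

T_ss ≈ 578 K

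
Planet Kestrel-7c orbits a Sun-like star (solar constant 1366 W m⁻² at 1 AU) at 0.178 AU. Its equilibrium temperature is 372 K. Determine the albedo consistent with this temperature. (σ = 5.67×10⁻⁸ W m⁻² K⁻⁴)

Flux at 0.178 AU: S = 1366/0.178² = 4.31×10⁴ W m⁻².
From T_eq⁴ = S(1−A)/(4σ): 1−A = 4σT_eq⁴/S.
1−A = 4 × 5.67×10⁻⁸ × (372)⁴ / 4.31×10⁴ = 0.101.

A ≈ 0.90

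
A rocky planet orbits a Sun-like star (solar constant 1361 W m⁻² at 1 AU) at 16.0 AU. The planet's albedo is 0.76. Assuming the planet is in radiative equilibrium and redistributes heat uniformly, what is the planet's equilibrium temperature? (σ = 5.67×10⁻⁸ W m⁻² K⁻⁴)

Flux at 16.0 AU: S = 1361/16.0² = 5.32 W m⁻².
Energy balance: absorbed = emitted ⇒ πR²·S(1−A) = 4πR²·σT_eq⁴, so T_eq⁴ = S(1−A)/(4σ).
T_eq = [5.32 × 0.24 / (4 × 5.67×10⁻⁸)]^(1/4) = (5.63×10⁶)^(1/4) = 48.7 K.

T_eq ≈ 48.7 K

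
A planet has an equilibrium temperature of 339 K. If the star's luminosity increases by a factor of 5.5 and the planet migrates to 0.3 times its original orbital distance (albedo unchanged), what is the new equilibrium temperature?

T_eq ∝ L^(1/4) · d^(−1/2).
T′ = 339 × 5.5^(1/4) / 0.3^(1/2) = 948 K.

T_eq ≈ 948 K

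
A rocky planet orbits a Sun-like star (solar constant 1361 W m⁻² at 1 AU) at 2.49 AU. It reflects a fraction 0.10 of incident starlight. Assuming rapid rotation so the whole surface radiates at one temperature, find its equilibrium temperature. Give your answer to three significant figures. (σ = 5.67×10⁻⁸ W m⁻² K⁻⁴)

T_eq ≈ 172 K

Flux at 2.49 AU: S = 1361/2.49² = 220 W m⁻².
Energy balance: absorbed = emitted ⇒ πR²·S(1−A) = 4πR²·σT_eq⁴, so T_eq⁴ = S(1−A)/(4σ).
T_eq = [220 × 0.90 / (4 × 5.67×10⁻⁸)]^(1/4) = (8.71×10⁸)^(1/4) = 172 K.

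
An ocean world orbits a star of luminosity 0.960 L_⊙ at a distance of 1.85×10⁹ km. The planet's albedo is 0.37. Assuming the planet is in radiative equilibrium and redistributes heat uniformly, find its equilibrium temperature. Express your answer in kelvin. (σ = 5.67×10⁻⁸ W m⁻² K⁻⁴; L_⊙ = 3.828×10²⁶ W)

d = 1.85×10⁹ km = 1.85×10¹² m.
L = 0.960 × 3.828×10²⁶ = 3.67×10²⁶ W.
Flux: S = L/(4πd²) = 3.67×10²⁶/(4π×(1.85×10¹²)²) = 8.54 W m⁻².
Energy balance: absorbed = emitted ⇒ πR²·S(1−A) = 4πR²·σT_eq⁴, so T_eq⁴ = S(1−A)/(4σ).
T_eq = [8.54 × 0.63 / (4 × 5.67×10⁻⁸)]^(1/4) = (2.37×10⁷)^(1/4) = 69.8 K.

T_eq ≈ 69.8 K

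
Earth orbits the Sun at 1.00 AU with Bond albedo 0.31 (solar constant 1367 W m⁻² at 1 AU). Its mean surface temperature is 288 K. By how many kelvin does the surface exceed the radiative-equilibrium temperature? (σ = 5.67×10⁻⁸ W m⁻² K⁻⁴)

S = 1367/1.00² = 1367 W m⁻².
T_eq = [S(1−A)/(4σ)]^(1/4) = [1367×0.69/(4×5.67×10⁻⁸)]^(1/4) = 253.9 K.
ΔT = T_surf − T_eq = 288 − 253.9.

ΔT ≈ 34.1 K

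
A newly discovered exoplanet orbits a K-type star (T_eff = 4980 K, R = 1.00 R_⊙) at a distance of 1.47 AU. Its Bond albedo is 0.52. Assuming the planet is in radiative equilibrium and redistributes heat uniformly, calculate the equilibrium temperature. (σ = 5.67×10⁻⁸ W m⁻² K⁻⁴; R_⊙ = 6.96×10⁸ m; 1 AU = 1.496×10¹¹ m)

T_eq ≈ 165 K

R_⋆ = 1.00 × 6.96×10⁸ = 6.96×10⁸ m.
d = 1.47 AU = 2.20×10¹¹ m.
L = 4πR_⋆²σT_⋆⁴ = 4π(6.96×10⁸)² × 5.67×10⁻⁸ × (4980)⁴ = 2.12×10²⁶ W.
S = L/(4πd²) = 349 W m⁻².
Energy balance: absorbed = emitted ⇒ πR²·S(1−A) = 4πR²·σT_eq⁴, so T_eq⁴ = S(1−A)/(4σ).
T_eq = [349 × 0.48 / (4 × 5.67×10⁻⁸)]^(1/4) = (7.39×10⁸)^(1/4) = 165 K.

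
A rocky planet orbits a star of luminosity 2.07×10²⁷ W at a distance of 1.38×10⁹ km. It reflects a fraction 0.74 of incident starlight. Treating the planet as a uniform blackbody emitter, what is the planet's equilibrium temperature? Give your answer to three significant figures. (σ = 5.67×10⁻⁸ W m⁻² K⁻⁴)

T_eq ≈ 99.8 K

d = 1.38×10⁹ km = 1.38×10¹² m.
Flux: S = L/(4πd²) = 2.07×10²⁷/(4π×(1.38×10¹²)²) = 86.5 W m⁻².
Energy balance: absorbed = emitted ⇒ πR²·S(1−A) = 4πR²·σT_eq⁴, so T_eq⁴ = S(1−A)/(4σ).
T_eq = [86.5 × 0.26 / (4 × 5.67×10⁻⁸)]^(1/4) = (9.92×10⁷)^(1/4) = 99.8 K.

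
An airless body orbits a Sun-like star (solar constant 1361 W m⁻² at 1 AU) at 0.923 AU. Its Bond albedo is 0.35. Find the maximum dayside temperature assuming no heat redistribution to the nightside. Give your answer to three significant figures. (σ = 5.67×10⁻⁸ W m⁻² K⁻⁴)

Flux at 0.923 AU: S = 1361/0.923² = 1600 W m⁻².
With no redistribution each surface element balances locally: S(1−A) = σT⁴.
T = [1600 × 0.65 / 5.67×10⁻⁸]^(1/4) = (1.83×10¹⁰)^(1/4) = 368 K.

T_ss ≈ 368 K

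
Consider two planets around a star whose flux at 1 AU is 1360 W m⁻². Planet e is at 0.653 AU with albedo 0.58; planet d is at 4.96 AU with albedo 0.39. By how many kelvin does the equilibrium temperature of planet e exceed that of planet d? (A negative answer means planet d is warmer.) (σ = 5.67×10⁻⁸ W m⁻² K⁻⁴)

T_eq = [S₀(1−A)/(4σd²)]^(1/4), so T ∝ (1−A)^(1/4) / √d.
T₁ = [1360×0.42/(4×5.67×10⁻⁸×0.653²)]^(1/4) = 277.22 K.
T₂ = [1360×0.61/(4×5.67×10⁻⁸×4.96²)]^(1/4) = 110.42 K.

ΔT ≈ 166.8 K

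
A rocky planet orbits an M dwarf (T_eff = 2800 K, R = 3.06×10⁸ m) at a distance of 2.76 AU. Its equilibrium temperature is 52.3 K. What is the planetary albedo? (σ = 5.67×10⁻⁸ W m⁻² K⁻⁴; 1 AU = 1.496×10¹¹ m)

d = 2.76 AU = 4.13×10¹¹ m.
L = 4πR_⋆²σT_⋆⁴ = 4π(3.06×10⁸)² × 5.67×10⁻⁸ × (2800)⁴ = 4.10×10²⁴ W.
S = L/(4πd²) = 1.91 W m⁻².
From T_eq⁴ = S(1−A)/(4σ): 1−A = 4σT_eq⁴/S.
1−A = 4 × 5.67×10⁻⁸ × (52.3)⁴ / 1.91 = 0.886.

A ≈ 0.11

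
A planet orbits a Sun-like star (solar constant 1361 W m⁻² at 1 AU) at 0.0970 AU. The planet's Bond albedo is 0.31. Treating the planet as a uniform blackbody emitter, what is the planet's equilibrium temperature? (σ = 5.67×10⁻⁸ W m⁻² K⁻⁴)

Flux at 0.0970 AU: S = 1361/0.0970² = 1.45×10⁵ W m⁻².
Energy balance: absorbed = emitted ⇒ πR²·S(1−A) = 4πR²·σT_eq⁴, so T_eq⁴ = S(1−A)/(4σ).
T_eq = [1.45×10⁵ × 0.69 / (4 × 5.67×10⁻⁸)]^(1/4) = (4.40×10¹¹)^(1/4) = 814 K.

T_eq ≈ 814 K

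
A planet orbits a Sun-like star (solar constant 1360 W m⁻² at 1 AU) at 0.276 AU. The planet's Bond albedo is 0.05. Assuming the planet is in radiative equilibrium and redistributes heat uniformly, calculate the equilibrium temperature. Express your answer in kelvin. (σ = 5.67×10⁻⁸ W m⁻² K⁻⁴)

Flux at 0.276 AU: S = 1360/0.276² = 1.79×10⁴ W m⁻².
Energy balance: absorbed = emitted ⇒ πR²·S(1−A) = 4πR²·σT_eq⁴, so T_eq⁴ = S(1−A)/(4σ).
T_eq = [1.79×10⁴ × 0.95 / (4 × 5.67×10⁻⁸)]^(1/4) = (7.48×10¹⁰)^(1/4) = 523 K.

T_eq ≈ 523 K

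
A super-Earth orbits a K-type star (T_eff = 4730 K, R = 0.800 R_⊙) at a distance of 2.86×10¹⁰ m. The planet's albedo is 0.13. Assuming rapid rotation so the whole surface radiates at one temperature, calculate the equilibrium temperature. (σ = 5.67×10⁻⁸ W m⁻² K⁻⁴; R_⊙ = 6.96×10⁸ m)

R_⋆ = 0.800 × 6.96×10⁸ = 5.57×10⁸ m.
L = 4πR_⋆²σT_⋆⁴ = 4π(5.57×10⁸)² × 5.67×10⁻⁸ × (4730)⁴ = 1.11×10²⁶ W.
S = L/(4πd²) = 1.08×10⁴ W m⁻².
Energy balance: absorbed = emitted ⇒ πR²·S(1−A) = 4πR²·σT_eq⁴, so T_eq⁴ = S(1−A)/(4σ).
T_eq = [1.08×10⁴ × 0.87 / (4 × 5.67×10⁻⁸)]^(1/4) = (4.13×10¹⁰)^(1/4) = 451 K.

T_eq ≈ 451 K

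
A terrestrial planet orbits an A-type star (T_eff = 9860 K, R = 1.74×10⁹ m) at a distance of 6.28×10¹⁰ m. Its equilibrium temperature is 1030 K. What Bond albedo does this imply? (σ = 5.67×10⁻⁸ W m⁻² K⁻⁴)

L = 4πR_⋆²σT_⋆⁴ = 4π(1.74×10⁹)² × 5.67×10⁻⁸ × (9860)⁴ = 2.04×10²⁸ W.
S = L/(4πd²) = 4.11×10⁵ W m⁻².
From T_eq⁴ = S(1−A)/(4σ): 1−A = 4σT_eq⁴/S.
1−A = 4 × 5.67×10⁻⁸ × (1030)⁴ / 4.11×10⁵ = 0.620.

A ≈ 0.38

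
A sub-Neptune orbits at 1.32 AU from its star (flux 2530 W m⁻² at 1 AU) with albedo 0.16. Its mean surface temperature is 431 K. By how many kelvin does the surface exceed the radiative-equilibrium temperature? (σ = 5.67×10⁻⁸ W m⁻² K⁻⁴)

S = 2530/1.32² = 1452 W m⁻².
T_eq = [S(1−A)/(4σ)]^(1/4) = [1452×0.84/(4×5.67×10⁻⁸)]^(1/4) = 270.8 K.
ΔT = T_surf − T_eq = 431 − 270.8.

ΔT ≈ 160.2 K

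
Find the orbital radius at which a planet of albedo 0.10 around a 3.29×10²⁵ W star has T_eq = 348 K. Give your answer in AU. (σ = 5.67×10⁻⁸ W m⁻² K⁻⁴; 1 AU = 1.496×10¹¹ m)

From T_eq⁴ = L(1−A)/(16πσd²): d = √[L(1−A)/(16πσT_eq⁴)].
d = √[3.29×10²⁵ × 0.90 / (16π × 5.67×10⁻⁸ × (348)⁴)] = 2.66×10¹⁰ m = 0.178 AU.

d ≈ 0.178 AU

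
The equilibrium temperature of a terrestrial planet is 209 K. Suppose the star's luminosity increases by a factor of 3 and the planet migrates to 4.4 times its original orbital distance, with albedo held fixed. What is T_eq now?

T_eq ∝ L^(1/4) · d^(−1/2).
T′ = 209 × 3^(1/4) / 4.4^(1/2) = 131 K.

T_eq ≈ 131 K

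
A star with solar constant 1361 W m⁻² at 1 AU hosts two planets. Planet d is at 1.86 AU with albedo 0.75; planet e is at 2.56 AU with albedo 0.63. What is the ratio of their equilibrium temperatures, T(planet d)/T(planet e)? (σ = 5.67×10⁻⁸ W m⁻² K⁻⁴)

T₁/T₂ ≈ 1.064

T_eq = [S₀(1−A)/(4σd²)]^(1/4), so T ∝ (1−A)^(1/4) / √d.
T₁ = [1361×0.25/(4×5.67×10⁻⁸×1.86²)]^(1/4) = 144.31 K.
T₂ = [1361×0.37/(4×5.67×10⁻⁸×2.56²)]^(1/4) = 135.67 K.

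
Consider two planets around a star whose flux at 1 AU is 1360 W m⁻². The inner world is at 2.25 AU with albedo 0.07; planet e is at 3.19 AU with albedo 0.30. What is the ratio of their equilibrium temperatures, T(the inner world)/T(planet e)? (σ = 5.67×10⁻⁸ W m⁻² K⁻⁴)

T₁/T₂ ≈ 1.278

T_eq = [S₀(1−A)/(4σd²)]^(1/4), so T ∝ (1−A)^(1/4) / √d.
T₁ = [1360×0.93/(4×5.67×10⁻⁸×2.25²)]^(1/4) = 182.18 K.
T₂ = [1360×0.70/(4×5.67×10⁻⁸×3.19²)]^(1/4) = 142.51 K.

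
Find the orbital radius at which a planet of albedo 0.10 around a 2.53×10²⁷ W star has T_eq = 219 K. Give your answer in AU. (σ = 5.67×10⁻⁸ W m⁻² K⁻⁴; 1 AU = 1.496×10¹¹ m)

d ≈ 3.94 AU

From T_eq⁴ = L(1−A)/(16πσd²): d = √[L(1−A)/(16πσT_eq⁴)].
d = √[2.53×10²⁷ × 0.90 / (16π × 5.67×10⁻⁸ × (219)⁴)] = 5.89×10¹¹ m = 3.94 AU.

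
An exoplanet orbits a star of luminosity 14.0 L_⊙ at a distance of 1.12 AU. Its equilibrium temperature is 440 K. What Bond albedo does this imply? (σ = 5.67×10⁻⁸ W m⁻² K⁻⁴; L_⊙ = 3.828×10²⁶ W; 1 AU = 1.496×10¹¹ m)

d = 1.12 AU = 1.68×10¹¹ m.
L = 14.0 × 3.828×10²⁶ = 5.36×10²⁷ W.
Flux: S = L/(4πd²) = 5.36×10²⁷/(4π×(1.68×10¹¹)²) = 1.52×10⁴ W m⁻².
From T_eq⁴ = S(1−A)/(4σ): 1−A = 4σT_eq⁴/S.
1−A = 4 × 5.67×10⁻⁸ × (440)⁴ / 1.52×10⁴ = 0.560.

A ≈ 0.44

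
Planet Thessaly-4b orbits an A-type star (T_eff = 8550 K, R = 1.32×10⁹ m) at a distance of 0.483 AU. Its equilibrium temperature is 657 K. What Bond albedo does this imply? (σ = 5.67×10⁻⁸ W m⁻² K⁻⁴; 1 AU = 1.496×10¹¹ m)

d = 0.483 AU = 7.23×10¹⁰ m.
L = 4πR_⋆²σT_⋆⁴ = 4π(1.32×10⁹)² × 5.67×10⁻⁸ × (8550)⁴ = 6.63×10²⁷ W.
S = L/(4πd²) = 1.01×10⁵ W m⁻².
From T_eq⁴ = S(1−A)/(4σ): 1−A = 4σT_eq⁴/S.
1−A = 4 × 5.67×10⁻⁸ × (657)⁴ / 1.01×10⁵ = 0.418.

A ≈ 0.58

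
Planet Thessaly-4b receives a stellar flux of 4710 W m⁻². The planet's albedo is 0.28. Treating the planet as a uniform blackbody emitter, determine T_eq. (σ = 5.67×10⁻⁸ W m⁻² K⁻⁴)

Energy balance: absorbed = emitted ⇒ πR²·S(1−A) = 4πR²·σT_eq⁴, so T_eq⁴ = S(1−A)/(4σ).
T_eq = [4710 × 0.72 / (4 × 5.67×10⁻⁸)]^(1/4) = (1.50×10¹⁰)^(1/4) = 350 K.

T_eq ≈ 350 K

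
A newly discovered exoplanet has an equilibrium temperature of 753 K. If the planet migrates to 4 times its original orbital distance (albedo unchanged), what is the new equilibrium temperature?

T_eq ≈ 376 K

T_eq ∝ L^(1/4) · d^(−1/2).
T′ = 753 / 4^(1/2) = 376 K.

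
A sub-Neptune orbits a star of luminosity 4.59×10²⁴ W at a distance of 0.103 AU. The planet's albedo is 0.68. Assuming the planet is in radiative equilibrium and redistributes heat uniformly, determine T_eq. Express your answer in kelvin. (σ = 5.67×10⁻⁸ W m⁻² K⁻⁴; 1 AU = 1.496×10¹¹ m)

d = 0.103 AU = 1.54×10¹⁰ m.
Flux: S = L/(4πd²) = 4.59×10²⁴/(4π×(1.54×10¹⁰)²) = 1540 W m⁻².
Energy balance: absorbed = emitted ⇒ πR²·S(1−A) = 4πR²·σT_eq⁴, so T_eq⁴ = S(1−A)/(4σ).
T_eq = [1540 × 0.32 / (4 × 5.67×10⁻⁸)]^(1/4) = (2.17×10⁹)^(1/4) = 216 K.

T_eq ≈ 216 K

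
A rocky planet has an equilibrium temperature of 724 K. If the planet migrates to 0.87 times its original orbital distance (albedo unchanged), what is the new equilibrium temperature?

T_eq ∝ L^(1/4) · d^(−1/2).
T′ = 724 / 0.87^(1/2) = 776 K.

T_eq ≈ 776 K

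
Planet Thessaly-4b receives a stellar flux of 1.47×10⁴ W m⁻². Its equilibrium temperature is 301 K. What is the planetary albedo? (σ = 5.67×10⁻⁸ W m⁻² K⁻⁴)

From T_eq⁴ = S(1−A)/(4σ): 1−A = 4σT_eq⁴/S.
1−A = 4 × 5.67×10⁻⁸ × (301)⁴ / 1.47×10⁴ = 0.127.

A ≈ 0.87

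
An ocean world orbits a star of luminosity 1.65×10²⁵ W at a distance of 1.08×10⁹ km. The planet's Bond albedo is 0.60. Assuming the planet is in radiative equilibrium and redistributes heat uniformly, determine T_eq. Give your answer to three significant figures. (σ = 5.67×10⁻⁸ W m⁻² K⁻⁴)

T_eq ≈ 37.5 K

d = 1.08×10⁹ km = 1.08×10¹² m.
Flux: S = L/(4πd²) = 1.65×10²⁵/(4π×(1.08×10¹²)²) = 1.13 W m⁻².
Energy balance: absorbed = emitted ⇒ πR²·S(1−A) = 4πR²·σT_eq⁴, so T_eq⁴ = S(1−A)/(4σ).
T_eq = [1.13 × 0.40 / (4 × 5.67×10⁻⁸)]^(1/4) = (1.99×10⁶)^(1/4) = 37.5 K.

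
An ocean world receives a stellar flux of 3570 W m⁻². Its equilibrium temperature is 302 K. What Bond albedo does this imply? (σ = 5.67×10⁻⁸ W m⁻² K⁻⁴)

From T_eq⁴ = S(1−A)/(4σ): 1−A = 4σT_eq⁴/S.
1−A = 4 × 5.67×10⁻⁸ × (302)⁴ / 3570 = 0.528.

A ≈ 0.47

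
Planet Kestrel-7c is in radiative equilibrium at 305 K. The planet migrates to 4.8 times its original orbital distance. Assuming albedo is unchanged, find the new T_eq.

T_eq ≈ 139 K

T_eq ∝ L^(1/4) · d^(−1/2).
T′ = 305 / 4.8^(1/2) = 139 K.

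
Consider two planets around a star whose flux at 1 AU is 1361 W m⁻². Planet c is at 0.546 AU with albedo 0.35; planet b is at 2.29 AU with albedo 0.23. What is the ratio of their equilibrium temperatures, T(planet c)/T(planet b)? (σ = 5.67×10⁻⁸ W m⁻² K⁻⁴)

T₁/T₂ ≈ 1.963

T_eq = [S₀(1−A)/(4σd²)]^(1/4), so T ∝ (1−A)^(1/4) / √d.
T₁ = [1361×0.65/(4×5.67×10⁻⁸×0.546²)]^(1/4) = 338.21 K.
T₂ = [1361×0.77/(4×5.67×10⁻⁸×2.29²)]^(1/4) = 172.29 K.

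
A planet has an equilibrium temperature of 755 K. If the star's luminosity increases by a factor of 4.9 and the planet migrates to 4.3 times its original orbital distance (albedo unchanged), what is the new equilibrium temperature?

T_eq ≈ 542 K

T_eq ∝ L^(1/4) · d^(−1/2).
T′ = 755 × 4.9^(1/4) / 4.3^(1/2) = 542 K.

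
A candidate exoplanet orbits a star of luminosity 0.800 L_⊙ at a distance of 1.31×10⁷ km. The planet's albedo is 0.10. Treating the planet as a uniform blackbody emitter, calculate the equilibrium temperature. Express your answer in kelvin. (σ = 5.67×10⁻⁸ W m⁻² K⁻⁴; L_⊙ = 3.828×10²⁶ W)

d = 1.31×10⁷ km = 1.31×10¹⁰ m.
L = 0.800 × 3.828×10²⁶ = 3.06×10²⁶ W.
Flux: S = L/(4πd²) = 3.06×10²⁶/(4π×(1.31×10¹⁰)²) = 1.42×10⁵ W m⁻².
Energy balance: absorbed = emitted ⇒ πR²·S(1−A) = 4πR²·σT_eq⁴, so T_eq⁴ = S(1−A)/(4σ).
T_eq = [1.42×10⁵ × 0.90 / (4 × 5.67×10⁻⁸)]^(1/4) = (5.64×10¹¹)^(1/4) = 866 K.

T_eq ≈ 866 K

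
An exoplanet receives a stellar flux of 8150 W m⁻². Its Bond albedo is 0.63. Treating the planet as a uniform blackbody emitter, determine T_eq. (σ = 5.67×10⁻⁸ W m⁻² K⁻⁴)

Energy balance: absorbed = emitted ⇒ πR²·S(1−A) = 4πR²·σT_eq⁴, so T_eq⁴ = S(1−A)/(4σ).
T_eq = [8150 × 0.37 / (4 × 5.67×10⁻⁸)]^(1/4) = (1.33×10¹⁰)^(1/4) = 340 K.

T_eq ≈ 340 K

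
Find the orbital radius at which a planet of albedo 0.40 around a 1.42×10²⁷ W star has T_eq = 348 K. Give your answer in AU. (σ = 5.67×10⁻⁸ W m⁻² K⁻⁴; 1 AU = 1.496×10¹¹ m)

From T_eq⁴ = L(1−A)/(16πσd²): d = √[L(1−A)/(16πσT_eq⁴)].
d = √[1.42×10²⁷ × 0.60 / (16π × 5.67×10⁻⁸ × (348)⁴)] = 1.43×10¹¹ m = 0.954 AU.

d ≈ 0.954 AU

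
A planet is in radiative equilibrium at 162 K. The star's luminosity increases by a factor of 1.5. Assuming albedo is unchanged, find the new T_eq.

T_eq ∝ L^(1/4) · d^(−1/2).
T′ = 162 × 1.5^(1/4) = 179 K.

T_eq ≈ 179 K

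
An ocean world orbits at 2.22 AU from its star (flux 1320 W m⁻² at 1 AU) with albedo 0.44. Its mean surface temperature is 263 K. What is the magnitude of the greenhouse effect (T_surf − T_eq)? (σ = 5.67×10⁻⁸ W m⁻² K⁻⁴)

S = 1320/2.22² = 267.8 W m⁻².
T_eq = [S(1−A)/(4σ)]^(1/4) = [267.8×0.56/(4×5.67×10⁻⁸)]^(1/4) = 160.4 K.
ΔT = T_surf − T_eq = 263 − 160.4.

ΔT ≈ 102.6 K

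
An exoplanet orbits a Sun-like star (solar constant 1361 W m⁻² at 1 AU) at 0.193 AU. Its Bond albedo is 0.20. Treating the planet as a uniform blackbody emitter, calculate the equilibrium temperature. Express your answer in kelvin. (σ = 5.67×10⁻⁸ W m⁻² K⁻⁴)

T_eq ≈ 599 K

Flux at 0.193 AU: S = 1361/0.193² = 3.65×10⁴ W m⁻².
Energy balance: absorbed = emitted ⇒ πR²·S(1−A) = 4πR²·σT_eq⁴, so T_eq⁴ = S(1−A)/(4σ).
T_eq = [3.65×10⁴ × 0.80 / (4 × 5.67×10⁻⁸)]^(1/4) = (1.29×10¹¹)^(1/4) = 599 K.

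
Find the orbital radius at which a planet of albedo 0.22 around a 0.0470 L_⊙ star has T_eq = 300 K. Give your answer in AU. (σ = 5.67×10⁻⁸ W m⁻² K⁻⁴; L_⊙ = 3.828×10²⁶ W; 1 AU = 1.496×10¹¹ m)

L = 0.0470 × 3.828×10²⁶ = 1.80×10²⁵ W.
From T_eq⁴ = L(1−A)/(16πσd²): d = √[L(1−A)/(16πσT_eq⁴)].
d = √[1.80×10²⁵ × 0.78 / (16π × 5.67×10⁻⁸ × (300)⁴)] = 2.47×10¹⁰ m = 0.165 AU.

d ≈ 0.165 AU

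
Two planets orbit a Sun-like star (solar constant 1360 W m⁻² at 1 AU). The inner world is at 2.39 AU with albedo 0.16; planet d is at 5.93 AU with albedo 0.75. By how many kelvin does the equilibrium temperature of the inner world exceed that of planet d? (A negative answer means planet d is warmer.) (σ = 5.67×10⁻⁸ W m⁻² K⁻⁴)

T_eq = [S₀(1−A)/(4σd²)]^(1/4), so T ∝ (1−A)^(1/4) / √d.
T₁ = [1360×0.84/(4×5.67×10⁻⁸×2.39²)]^(1/4) = 172.32 K.
T₂ = [1360×0.25/(4×5.67×10⁻⁸×5.93²)]^(1/4) = 80.80 K.

ΔT ≈ 91.5 K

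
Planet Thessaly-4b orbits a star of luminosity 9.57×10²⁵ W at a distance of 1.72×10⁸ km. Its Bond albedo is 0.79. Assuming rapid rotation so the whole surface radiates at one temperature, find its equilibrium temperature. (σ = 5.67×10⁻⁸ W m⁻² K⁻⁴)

d = 1.72×10⁸ km = 1.72×10¹¹ m.
Flux: S = L/(4πd²) = 9.57×10²⁵/(4π×(1.72×10¹¹)²) = 257 W m⁻².
Energy balance: absorbed = emitted ⇒ πR²·S(1−A) = 4πR²·σT_eq⁴, so T_eq⁴ = S(1−A)/(4σ).
T_eq = [257 × 0.21 / (4 × 5.67×10⁻⁸)]^(1/4) = (2.38×10⁸)^(1/4) = 124 K.

T_eq ≈ 124 K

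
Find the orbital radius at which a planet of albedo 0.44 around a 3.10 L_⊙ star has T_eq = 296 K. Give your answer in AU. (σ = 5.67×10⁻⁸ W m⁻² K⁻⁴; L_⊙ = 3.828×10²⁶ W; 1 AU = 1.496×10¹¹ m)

d ≈ 1.16 AU

L = 3.10 × 3.828×10²⁶ = 1.19×10²⁷ W.
From T_eq⁴ = L(1−A)/(16πσd²): d = √[L(1−A)/(16πσT_eq⁴)].
d = √[1.19×10²⁷ × 0.56 / (16π × 5.67×10⁻⁸ × (296)⁴)] = 1.74×10¹¹ m = 1.16 AU.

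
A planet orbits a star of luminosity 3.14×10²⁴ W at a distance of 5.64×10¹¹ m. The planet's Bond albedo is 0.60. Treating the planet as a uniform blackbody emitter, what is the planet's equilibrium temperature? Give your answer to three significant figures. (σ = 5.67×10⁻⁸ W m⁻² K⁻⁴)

Flux: S = L/(4πd²) = 3.14×10²⁴/(4π×(5.64×10¹¹)²) = 0.786 W m⁻².
Energy balance: absorbed = emitted ⇒ πR²·S(1−A) = 4πR²·σT_eq⁴, so T_eq⁴ = S(1−A)/(4σ).
T_eq = [0.786 × 0.40 / (4 × 5.67×10⁻⁸)]^(1/4) = (1.39×10⁶)^(1/4) = 34.3 K.

T_eq ≈ 34.3 K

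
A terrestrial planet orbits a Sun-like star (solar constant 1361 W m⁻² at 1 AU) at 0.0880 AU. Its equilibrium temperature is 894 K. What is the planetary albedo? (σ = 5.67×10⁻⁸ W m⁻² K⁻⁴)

Flux at 0.0880 AU: S = 1361/0.0880² = 1.76×10⁵ W m⁻².
From T_eq⁴ = S(1−A)/(4σ): 1−A = 4σT_eq⁴/S.
1−A = 4 × 5.67×10⁻⁸ × (894)⁴ / 1.76×10⁵ = 0.824.

A ≈ 0.18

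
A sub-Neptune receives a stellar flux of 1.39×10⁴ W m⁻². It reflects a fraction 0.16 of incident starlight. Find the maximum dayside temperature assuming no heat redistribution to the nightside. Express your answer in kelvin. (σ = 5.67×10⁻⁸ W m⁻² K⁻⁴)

With no redistribution each surface element balances locally: S(1−A) = σT⁴.
T = [1.39×10⁴ × 0.84 / 5.67×10⁻⁸]^(1/4) = (2.06×10¹¹)^(1/4) = 674 K.

T_ss ≈ 674 K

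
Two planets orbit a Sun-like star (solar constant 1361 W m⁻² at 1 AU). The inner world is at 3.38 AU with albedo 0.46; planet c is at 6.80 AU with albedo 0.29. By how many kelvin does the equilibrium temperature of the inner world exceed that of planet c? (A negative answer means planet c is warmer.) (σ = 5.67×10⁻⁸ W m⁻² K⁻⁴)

ΔT ≈ 31.8 K

T_eq = [S₀(1−A)/(4σd²)]^(1/4), so T ∝ (1−A)^(1/4) / √d.
T₁ = [1361×0.54/(4×5.67×10⁻⁸×3.38²)]^(1/4) = 129.78 K.
T₂ = [1361×0.71/(4×5.67×10⁻⁸×6.80²)]^(1/4) = 97.97 K.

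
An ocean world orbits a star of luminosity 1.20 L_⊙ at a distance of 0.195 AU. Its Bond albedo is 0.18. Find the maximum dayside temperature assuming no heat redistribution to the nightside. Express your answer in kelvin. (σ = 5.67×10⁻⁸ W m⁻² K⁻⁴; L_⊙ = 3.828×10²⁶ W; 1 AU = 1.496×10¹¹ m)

d = 0.195 AU = 2.92×10¹⁰ m.
L = 1.20 × 3.828×10²⁶ = 4.59×10²⁶ W.
Flux: S = L/(4πd²) = 4.59×10²⁶/(4π×(2.92×10¹⁰)²) = 4.30×10⁴ W m⁻².
With no redistribution each surface element balances locally: S(1−A) = σT⁴.
T = [4.30×10⁴ × 0.82 / 5.67×10⁻⁸]^(1/4) = (6.21×10¹¹)^(1/4) = 888 K.

T_ss ≈ 888 K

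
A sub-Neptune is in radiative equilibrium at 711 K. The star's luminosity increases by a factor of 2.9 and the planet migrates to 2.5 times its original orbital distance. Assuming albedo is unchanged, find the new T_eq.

T_eq ∝ L^(1/4) · d^(−1/2).
T′ = 711 × 2.9^(1/4) / 2.5^(1/2) = 587 K.

T_eq ≈ 587 K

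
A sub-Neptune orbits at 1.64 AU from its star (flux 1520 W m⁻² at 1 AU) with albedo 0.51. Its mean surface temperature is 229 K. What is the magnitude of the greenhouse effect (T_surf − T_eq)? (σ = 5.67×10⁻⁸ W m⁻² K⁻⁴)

S = 1520/1.64² = 565.1 W m⁻².
T_eq = [S(1−A)/(4σ)]^(1/4) = [565.1×0.49/(4×5.67×10⁻⁸)]^(1/4) = 186.9 K.
ΔT = T_surf − T_eq = 229 − 186.9.

ΔT ≈ 42.1 K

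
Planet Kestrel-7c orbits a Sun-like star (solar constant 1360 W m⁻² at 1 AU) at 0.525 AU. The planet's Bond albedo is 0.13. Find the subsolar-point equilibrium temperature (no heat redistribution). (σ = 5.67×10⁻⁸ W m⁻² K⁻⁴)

Flux at 0.525 AU: S = 1360/0.525² = 4930 W m⁻².
At the subsolar point the surface absorbs S(1−A) and emits σT⁴ per unit area — no factor of 4, since only the local patch is in balance.
T = [4930 × 0.87 / 5.67×10⁻⁸]^(1/4) = (7.57×10¹⁰)^(1/4) = 525 K.

T_ss ≈ 525 K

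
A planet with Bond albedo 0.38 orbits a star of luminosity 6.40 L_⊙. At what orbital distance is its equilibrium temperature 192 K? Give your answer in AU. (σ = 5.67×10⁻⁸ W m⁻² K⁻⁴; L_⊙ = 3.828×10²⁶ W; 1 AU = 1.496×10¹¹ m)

L = 6.40 × 3.828×10²⁶ = 2.45×10²⁷ W.
From T_eq⁴ = L(1−A)/(16πσd²): d = √[L(1−A)/(16πσT_eq⁴)].
d = √[2.45×10²⁷ × 0.62 / (16π × 5.67×10⁻⁸ × (192)⁴)] = 6.26×10¹¹ m = 4.19 AU.

d ≈ 4.19 AU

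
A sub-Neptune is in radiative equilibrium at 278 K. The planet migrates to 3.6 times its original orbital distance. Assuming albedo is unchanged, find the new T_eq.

T_eq ≈ 147 K

T_eq ∝ L^(1/4) · d^(−1/2).
T′ = 278 / 3.6^(1/2) = 147 K.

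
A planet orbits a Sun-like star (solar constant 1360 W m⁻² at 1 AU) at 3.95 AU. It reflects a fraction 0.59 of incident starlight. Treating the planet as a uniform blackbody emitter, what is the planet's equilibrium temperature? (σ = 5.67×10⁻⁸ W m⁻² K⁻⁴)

T_eq ≈ 112 K

Flux at 3.95 AU: S = 1360/3.95² = 87.2 W m⁻².
Energy balance: absorbed = emitted ⇒ πR²·S(1−A) = 4πR²·σT_eq⁴, so T_eq⁴ = S(1−A)/(4σ).
T_eq = [87.2 × 0.41 / (4 × 5.67×10⁻⁸)]^(1/4) = (1.58×10⁸)^(1/4) = 112 K.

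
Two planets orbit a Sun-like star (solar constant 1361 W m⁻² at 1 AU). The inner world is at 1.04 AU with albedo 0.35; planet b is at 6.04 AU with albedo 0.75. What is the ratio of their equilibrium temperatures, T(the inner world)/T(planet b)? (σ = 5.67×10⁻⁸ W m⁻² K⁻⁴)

T₁/T₂ ≈ 3.060

T_eq = [S₀(1−A)/(4σd²)]^(1/4), so T ∝ (1−A)^(1/4) / √d.
T₁ = [1361×0.65/(4×5.67×10⁻⁸×1.04²)]^(1/4) = 245.06 K.
T₂ = [1361×0.25/(4×5.67×10⁻⁸×6.04²)]^(1/4) = 80.08 K.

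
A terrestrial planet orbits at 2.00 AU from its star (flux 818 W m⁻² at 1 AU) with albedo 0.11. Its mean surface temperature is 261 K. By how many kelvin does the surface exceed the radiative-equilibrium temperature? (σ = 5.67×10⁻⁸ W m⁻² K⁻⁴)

S = 818/2.00² = 204.5 W m⁻².
T_eq = [S(1−A)/(4σ)]^(1/4) = [204.5×0.89/(4×5.67×10⁻⁸)]^(1/4) = 168.3 K.
ΔT = T_surf − T_eq = 261 − 168.3.

ΔT ≈ 92.7 K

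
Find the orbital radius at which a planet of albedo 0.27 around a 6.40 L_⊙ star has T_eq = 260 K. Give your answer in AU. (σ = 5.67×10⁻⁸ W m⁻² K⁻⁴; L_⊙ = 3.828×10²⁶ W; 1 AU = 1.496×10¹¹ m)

L = 6.40 × 3.828×10²⁶ = 2.45×10²⁷ W.
From T_eq⁴ = L(1−A)/(16πσd²): d = √[L(1−A)/(16πσT_eq⁴)].
d = √[2.45×10²⁷ × 0.73 / (16π × 5.67×10⁻⁸ × (260)⁴)] = 3.71×10¹¹ m = 2.48 AU.

d ≈ 2.48 AU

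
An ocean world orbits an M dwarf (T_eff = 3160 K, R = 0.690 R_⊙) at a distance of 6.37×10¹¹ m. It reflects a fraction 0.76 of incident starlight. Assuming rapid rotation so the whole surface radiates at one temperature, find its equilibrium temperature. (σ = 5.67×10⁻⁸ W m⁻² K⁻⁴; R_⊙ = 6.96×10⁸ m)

R_⋆ = 0.690 × 6.96×10⁸ = 4.80×10⁸ m.
L = 4πR_⋆²σT_⋆⁴ = 4π(4.80×10⁸)² × 5.67×10⁻⁸ × (3160)⁴ = 1.64×10²⁵ W.
S = L/(4πd²) = 3.21 W m⁻².
Energy balance: absorbed = emitted ⇒ πR²·S(1−A) = 4πR²·σT_eq⁴, so T_eq⁴ = S(1−A)/(4σ).
T_eq = [3.21 × 0.24 / (4 × 5.67×10⁻⁸)]^(1/4) = (3.40×10⁶)^(1/4) = 42.9 K.

T_eq ≈ 42.9 K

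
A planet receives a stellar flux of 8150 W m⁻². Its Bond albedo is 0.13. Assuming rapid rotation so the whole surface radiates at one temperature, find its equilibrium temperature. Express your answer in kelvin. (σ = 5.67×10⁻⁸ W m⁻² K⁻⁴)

Energy balance: absorbed = emitted ⇒ πR²·S(1−A) = 4πR²·σT_eq⁴, so T_eq⁴ = S(1−A)/(4σ).
T_eq = [8150 × 0.87 / (4 × 5.67×10⁻⁸)]^(1/4) = (3.13×10¹⁰)^(1/4) = 420 K.

T_eq ≈ 420 K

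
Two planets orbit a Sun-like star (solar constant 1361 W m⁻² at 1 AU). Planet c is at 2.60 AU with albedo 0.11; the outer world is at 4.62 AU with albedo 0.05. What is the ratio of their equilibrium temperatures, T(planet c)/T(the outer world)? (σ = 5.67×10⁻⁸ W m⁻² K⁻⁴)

T_eq = [S₀(1−A)/(4σd²)]^(1/4), so T ∝ (1−A)^(1/4) / √d.
T₁ = [1361×0.89/(4×5.67×10⁻⁸×2.60²)]^(1/4) = 167.65 K.
T₂ = [1361×0.95/(4×5.67×10⁻⁸×4.62²)]^(1/4) = 127.84 K.

T₁/T₂ ≈ 1.311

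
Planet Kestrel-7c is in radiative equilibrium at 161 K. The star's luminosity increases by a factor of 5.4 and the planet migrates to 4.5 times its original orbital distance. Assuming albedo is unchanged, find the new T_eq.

T_eq ∝ L^(1/4) · d^(−1/2).
T′ = 161 × 5.4^(1/4) / 4.5^(1/2) = 116 K.

T_eq ≈ 116 K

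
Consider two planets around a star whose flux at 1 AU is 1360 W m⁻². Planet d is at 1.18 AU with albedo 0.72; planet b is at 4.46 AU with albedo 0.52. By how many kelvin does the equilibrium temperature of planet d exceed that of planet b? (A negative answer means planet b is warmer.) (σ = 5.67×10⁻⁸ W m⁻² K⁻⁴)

ΔT ≈ 76.7 K

T_eq = [S₀(1−A)/(4σd²)]^(1/4), so T ∝ (1−A)^(1/4) / √d.
T₁ = [1360×0.28/(4×5.67×10⁻⁸×1.18²)]^(1/4) = 186.35 K.
T₂ = [1360×0.48/(4×5.67×10⁻⁸×4.46²)]^(1/4) = 109.68 K.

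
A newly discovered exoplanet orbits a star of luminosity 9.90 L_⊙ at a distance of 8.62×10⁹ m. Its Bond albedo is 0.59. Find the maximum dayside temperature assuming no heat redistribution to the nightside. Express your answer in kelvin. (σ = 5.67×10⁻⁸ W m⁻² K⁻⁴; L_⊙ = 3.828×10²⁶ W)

T_ss ≈ 2330 K

L = 9.90 × 3.828×10²⁶ = 3.79×10²⁷ W.
Flux: S = L/(4πd²) = 3.79×10²⁷/(4π×(8.62×10⁹)²) = 4.06×10⁶ W m⁻².
With no redistribution each surface element balances locally: S(1−A) = σT⁴.
T = [4.06×10⁶ × 0.41 / 5.67×10⁻⁸]^(1/4) = (2.93×10¹³)^(1/4) = 2330 K.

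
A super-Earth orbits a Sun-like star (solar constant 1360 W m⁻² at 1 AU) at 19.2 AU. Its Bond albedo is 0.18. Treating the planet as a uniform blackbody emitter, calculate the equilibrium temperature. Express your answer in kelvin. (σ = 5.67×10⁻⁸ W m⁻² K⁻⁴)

Flux at 19.2 AU: S = 1360/19.2² = 3.69 W m⁻².
Energy balance: absorbed = emitted ⇒ πR²·S(1−A) = 4πR²·σT_eq⁴, so T_eq⁴ = S(1−A)/(4σ).
T_eq = [3.69 × 0.82 / (4 × 5.67×10⁻⁸)]^(1/4) = (1.33×10⁷)^(1/4) = 60.4 K.

T_eq ≈ 60.4 K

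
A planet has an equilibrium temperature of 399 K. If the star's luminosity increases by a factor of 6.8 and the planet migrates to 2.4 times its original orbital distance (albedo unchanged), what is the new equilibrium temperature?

T_eq ∝ L^(1/4) · d^(−1/2).
T′ = 399 × 6.8^(1/4) / 2.4^(1/2) = 416 K.

T_eq ≈ 416 K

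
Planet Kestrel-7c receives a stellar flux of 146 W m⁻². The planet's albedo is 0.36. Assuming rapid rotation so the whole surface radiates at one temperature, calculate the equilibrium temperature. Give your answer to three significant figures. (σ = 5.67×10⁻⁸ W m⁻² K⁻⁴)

T_eq ≈ 142 K

Energy balance: absorbed = emitted ⇒ πR²·S(1−A) = 4πR²·σT_eq⁴, so T_eq⁴ = S(1−A)/(4σ).
T_eq = [146 × 0.64 / (4 × 5.67×10⁻⁸)]^(1/4) = (4.12×10⁸)^(1/4) = 142 K.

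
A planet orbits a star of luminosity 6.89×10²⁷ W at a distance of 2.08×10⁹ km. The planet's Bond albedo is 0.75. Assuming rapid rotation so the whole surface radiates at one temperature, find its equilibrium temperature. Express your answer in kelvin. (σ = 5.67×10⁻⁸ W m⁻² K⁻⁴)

T_eq ≈ 109 K

d = 2.08×10⁹ km = 2.08×10¹² m.
Flux: S = L/(4πd²) = 6.89×10²⁷/(4π×(2.08×10¹²)²) = 127 W m⁻².
Energy balance: absorbed = emitted ⇒ πR²·S(1−A) = 4πR²·σT_eq⁴, so T_eq⁴ = S(1−A)/(4σ).
T_eq = [127 × 0.25 / (4 × 5.67×10⁻⁸)]^(1/4) = (1.40×10⁸)^(1/4) = 109 K.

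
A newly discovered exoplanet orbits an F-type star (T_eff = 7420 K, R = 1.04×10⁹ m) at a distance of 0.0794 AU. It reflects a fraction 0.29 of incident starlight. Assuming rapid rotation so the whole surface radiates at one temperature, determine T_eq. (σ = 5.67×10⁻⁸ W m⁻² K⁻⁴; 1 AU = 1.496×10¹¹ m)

T_eq ≈ 1430 K

d = 0.0794 AU = 1.19×10¹⁰ m.
L = 4πR_⋆²σT_⋆⁴ = 4π(1.04×10⁹)² × 5.67×10⁻⁸ × (7420)⁴ = 2.34×10²⁷ W.
S = L/(4πd²) = 1.32×10⁶ W m⁻².
Energy balance: absorbed = emitted ⇒ πR²·S(1−A) = 4πR²·σT_eq⁴, so T_eq⁴ = S(1−A)/(4σ).
T_eq = [1.32×10⁶ × 0.71 / (4 × 5.67×10⁻⁸)]^(1/4) = (4.12×10¹²)^(1/4) = 1430 K.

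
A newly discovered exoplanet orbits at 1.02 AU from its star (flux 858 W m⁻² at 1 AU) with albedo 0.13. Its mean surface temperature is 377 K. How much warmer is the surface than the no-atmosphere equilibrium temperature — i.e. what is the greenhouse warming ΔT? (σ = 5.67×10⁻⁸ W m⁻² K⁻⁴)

S = 858/1.02² = 824.7 W m⁻².
T_eq = [S(1−A)/(4σ)]^(1/4) = [824.7×0.87/(4×5.67×10⁻⁸)]^(1/4) = 237.2 K.
ΔT = T_surf − T_eq = 377 − 237.2.

ΔT ≈ 139.8 K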